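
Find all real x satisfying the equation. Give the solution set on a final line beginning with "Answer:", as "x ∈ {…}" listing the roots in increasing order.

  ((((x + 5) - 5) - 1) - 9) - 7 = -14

Step 1. [((((x + 5) - 5) - 1) - 9) - 7 = -14] 7 comes off first (add 7), so sub: (((x + 5) - 5) - 1) - 9 = -7.
Step 2. [(((x + 5) - 5) - 1) - 9 = -7] 9 comes off first (add 9), so sub: ((x + 5) - 5) - 1 = 2.
Step 3. [((x + 5) - 5) - 1 = 2] -1 is outermost — add 1 both sides ⇒ sub: (x + 5) - 5 = 3.
Step 4. [(x + 5) - 5 = 3] 5 comes off first (add 5), so sub: x + 5 = 8.
Step 5. [x + 5 = 8] 5 comes off first (subtract 5) ⇒ sub: x = 3.

Answer: x ∈ {3}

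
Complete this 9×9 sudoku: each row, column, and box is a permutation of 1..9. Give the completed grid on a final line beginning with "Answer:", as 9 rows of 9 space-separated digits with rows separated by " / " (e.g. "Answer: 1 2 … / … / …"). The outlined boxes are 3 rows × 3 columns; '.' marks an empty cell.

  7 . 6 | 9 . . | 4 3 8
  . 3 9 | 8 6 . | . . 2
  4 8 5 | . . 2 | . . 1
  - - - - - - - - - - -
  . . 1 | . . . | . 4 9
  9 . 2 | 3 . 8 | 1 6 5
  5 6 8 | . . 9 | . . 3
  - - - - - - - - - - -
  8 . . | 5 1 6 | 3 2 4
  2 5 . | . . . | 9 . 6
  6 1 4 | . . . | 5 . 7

Step 1. [r3c4∈{7}] nothing but 7 survives at r3c4. So r3c4=7.
Step 2. [r4c2∈{7}] r4c2 is down to just 7 ⇒ r4c2=7.
Step 3. [r8c6∈{3,4,7}] col 6 places 7 nowhere but r8c6, so r8c6=7.
Step 4. [r9c5∈{2,3,8,9}] in row 9, 9 fits only at r9c5. So r9c5=9.
Step 5. [r6c8∈{7}] only 7 remains possible at r6c8 ⇒ r6c8=7.
Step 6. [r1c5∈{5}] r1c5 is down to just 5 ⇒ r1c5=5.
Step 7. [r4c5∈{2}] nothing but 2 survives at r4c5 ⇒ r4c5=2.
Step 8. [r6c5∈{4}] r6c5 is down to just 4, so r6c5=4.
Step 9. [r8c5∈{3,8}] in col 5, 8 fits only at r8c5, so r8c5=8.
Step 10. [r1c6∈{1}] only 1 remains possible at r1c6. So r1c6=1.
Step 11. [r6c4∈{1}] only 1 remains possible at r6c4, so r6c4=1.
Step 12. [r4c4∈{6}] only 6 remains possible at r4c4 ⇒ r4c4=6.
Step 13. [r9c4∈{2}] r9c4 is down to just 2 ⇒ r9c4=2.
Step 14. [r2c7∈{7}] r2c7 is down to just 7 ⇒ r2c7=7.
Step 15. [r5c2∈{4}] r5c2 is down to just 4 ⇒ r5c2=4.
Step 16. [r9c8∈{8}] r9c8's peers cover all but 8, so r9c8=8.
Step 17. [r2c8∈{5}] r2c8's peers cover all but 5. So r2c8=5.
Step 18. [r6c7∈{2}] r6c7's peers cover all but 2. So r6c7=2.
Step 19. [r8c8∈{1}] r8c8 has the single candidate 1 ⇒ r8c8=1.
Step 20. [r4c6∈{5}] r4c6 has the single candidate 5, so r4c6=5.
Step 21. [r2c6∈{4}] r2c6's peers cover all but 4 ⇒ r2c6=4.
Step 22. [r3c8∈{9}] r3c8's peers cover all but 9 ⇒ r3c8=9.
Step 23. [r5c5∈{7}] nothing but 7 survives at r5c5, so r5c5=7.
Step 24. [r3c5∈{3}] r3c5 has the single candidate 3, so r3c5=3.
Step 25. [r7c2∈{9}] nothing but 9 survives at r7c2, so r7c2=9.
Step 26. [r3c7∈{6}] r3c7 is down to just 6 ⇒ r3c7=6.
Step 27. [r4c7∈{8}] r4c7 is down to just 8 ⇒ r4c7=8.
Step 28. [r8c4∈{4}] r8c4 is down to just 4, so r8c4=4.
Step 29. [r7c3∈{7}] r7c3 has the single candidate 7 ⇒ r7c3=7.
Step 30. [r4c1∈{3}] only 3 remains possible at r4c1 ⇒ r4c1=3.
Step 31. [r8c3∈{3}] nothing but 3 survives at r8c3, so r8c3=3.
Step 32. [r2c1∈{1}] nothing but 1 survives at r2c1. So r2c1=1.
Step 33. [r9c6∈{3}] nothing but 3 survives at r9c6. So r9c6=3.
Step 34. [r1c2∈{2}] r1c2 is down to just 2. So r1c2=2.

Answer: 7 2 6 9 5 1 4 3 8 / 1 3 9 8 6 4 7 5 2 / 4 8 5 7 3 2 6 9 1 / 3 7 1 6 2 5 8 4 9 / 9 4 2 3 7 8 1 6 5 / 5 6 8 1 4 9 2 7 3 / 8 9 7 5 1 6 3 2 4 / 2 5 3 4 8 7 9 1 6 / 6 1 4 2 9 3 5 8 7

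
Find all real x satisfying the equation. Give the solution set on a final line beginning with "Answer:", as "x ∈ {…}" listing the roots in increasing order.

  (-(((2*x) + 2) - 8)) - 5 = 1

Step 1. [(-(((2*x) + 2) - 8)) - 5 = 1] the outer -5 inverts by adding 5, so sub: -(((2*x) + 2) - 8) = 6.
Step 2. [-(((2*x) + 2) - 8) = 6] flip signs both sides, so neg: ((2*x) + 2) - 8 = -6.
Step 3. [((2*x) + 2) - 8 = -6] add 8: x sits inside (… - 8). So sub: (2*x) + 2 = 2.
Step 4. [(2*x) + 2 = 2] the outer +2 inverts by subtracting 2 ⇒ sub: 2*x = 0.
Step 5. [2*x = 0] LHS = 2·(…); ÷2 both sides, so div: x = 0.

Answer: x ∈ {0}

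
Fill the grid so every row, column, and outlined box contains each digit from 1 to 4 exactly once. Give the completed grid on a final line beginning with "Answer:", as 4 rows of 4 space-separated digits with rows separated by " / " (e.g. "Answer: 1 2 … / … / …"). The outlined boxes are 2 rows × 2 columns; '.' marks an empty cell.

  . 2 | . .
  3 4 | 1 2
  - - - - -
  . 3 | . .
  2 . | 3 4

Step 1. [r4c2∈{1}] r4c2 has the single candidate 1, so r4c2=1.
Step 2. [r3c1∈{4}] r3c1 has the single candidate 4, so r3c1=4.
Step 3. [r3c3∈{2}] r3c3 is down to just 2. So r3c3=2.
Step 4. [r1c4∈{3}] r1c4 has the single candidate 3 ⇒ r1c4=3.
Step 5. [r3c4∈{1}] nothing but 1 survives at r3c4, so r3c4=1.
Step 6. [r1c1∈{1}] r1c1 is down to just 1 ⇒ r1c1=1.
Step 7. [r1c3∈{4}] r1c3 is down to just 4, so r1c3=4.

Answer: 1 2 4 3 / 3 4 1 2 / 4 3 2 1 / 2 1 3 4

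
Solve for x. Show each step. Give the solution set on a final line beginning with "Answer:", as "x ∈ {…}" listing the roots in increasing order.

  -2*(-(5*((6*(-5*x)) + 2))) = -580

Step 1. [-2*(-(5*((6*(-5*x)) + 2))) = -580] divide by the outer -2. So div: -(5*((6*(-5*x)) + 2)) = 290.
Step 2. [-(5*((6*(-5*x)) + 2)) = 290] leading − — multiply by −1. So neg: 5*((6*(-5*x)) + 2) = -290.
Step 3. [5*((6*(-5*x)) + 2) = -290] leading coefficient 5: divide by 5, so div: (6*(-5*x)) + 2 = -58.
Step 4. [(6*(-5*x)) + 2 = -58] subtract 2: x sits inside (… + 2) ⇒ sub: 6*(-5*x) = -60.
Step 5. [6*(-5*x) = -60] 6 out front; divide by 6 ⇒ div: -5*x = -10.
Step 6. [-5*x = -10] -5 out front; divide by -5. So div: x = 2.

Answer: x ∈ {2}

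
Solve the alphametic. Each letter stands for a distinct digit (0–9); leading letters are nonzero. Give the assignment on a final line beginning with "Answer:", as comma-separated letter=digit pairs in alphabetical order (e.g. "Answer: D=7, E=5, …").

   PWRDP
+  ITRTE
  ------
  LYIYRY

Step 1. [col 1: P + E ≡ Y (mod 10)] P=8 is one option consistent with column 1 (P + E ≡ Y (mod 10), carry-in 0) — take it ⇒ P=8.
Step 2. [col 1: P + E ≡ Y (mod 10)] column 1 (P + E ≡ Y (mod 10), carry-in 0) doesn't pin Y yet; pick Y=2 and continue, so Y=2.
Step 3. [L] the sum has 6 digits but both addends have 5; that extra leading digit L is the final carry, namely 1. So L=1.
Step 4. [col 1: P + E ≡ Y (mod 10)] column 1 reads P+E+carry(0)=Y with P=8, Y=2; with digits 1,2,8 already taken and all letters distinct, the only value for E is 4. So E=4.
Step 5. [col 2: D + T ≡ R (mod 10)] several values work for T in column 2 (D + T ≡ R (mod 10), carry-in 1); try T=5 ⇒ T=5.
Step 6. [col 2: D + T ≡ R (mod 10)] D=0 is one option consistent with column 2 (D + T ≡ R (mod 10), carry-in 1) — take it, so D=0.
Step 7. [col 2: D + T ≡ R (mod 10)] in column 2 we have D+T≡R with carry-in 1; given D=0, T=5 and digits 0,1,2,4,5,8 already taken and all letters distinct, that pins R to 6. So R=6.
Step 8. [col 4: W + T ≡ I (mod 10)] no forcing yet in column 4 (carry-in 1); W=7 is free and consistent — try it. So W=7.
Step 9. [col 4: W + T ≡ I (mod 10)] column 4: given W=7, T=5, carry-in 1, and digits 0,1,2,4,5,6,7,8 already taken and all letters distinct, W+T≡I (mod 10) forces I=3. So I=3.

Answer: D=0, E=4, I=3, L=1, P=8, R=6, T=5, W=7, Y=2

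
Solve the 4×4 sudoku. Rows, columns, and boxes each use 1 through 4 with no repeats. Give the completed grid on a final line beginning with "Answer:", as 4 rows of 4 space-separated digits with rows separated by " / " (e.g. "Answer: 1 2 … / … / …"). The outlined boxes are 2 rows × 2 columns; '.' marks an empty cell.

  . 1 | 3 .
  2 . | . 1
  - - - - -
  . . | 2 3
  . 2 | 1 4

Step 1. [r3c2∈{4}] only 4 remains possible at r3c2 ⇒ r3c2=4.
Step 2. [r1c4∈{2}] r1c4 is down to just 2 ⇒ r1c4=2.
Step 3. [r4c1∈{3}] r4c1 is down to just 3 ⇒ r4c1=3.
Step 4. [r2c2∈{3}] only 3 remains possible at r2c2 ⇒ r2c2=3.
Step 5. [r2c3∈{4}] only 4 remains possible at r2c3, so r2c3=4.
Step 6. [r1c1∈{4}] only 4 remains possible at r1c1 ⇒ r1c1=4.
Step 7. [r3c1∈{1}] nothing but 1 survives at r3c1, so r3c1=1.

Answer: 4 1 3 2 / 2 3 4 1 / 1 4 2 3 / 3 2 1 4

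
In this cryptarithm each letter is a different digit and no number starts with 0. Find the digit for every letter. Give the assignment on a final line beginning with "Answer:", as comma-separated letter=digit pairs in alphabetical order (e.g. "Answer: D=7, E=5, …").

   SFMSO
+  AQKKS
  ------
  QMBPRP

Step 1. [col 1: O + S ≡ P (mod 10)] O=9 is one option consistent with column 1 (O + S ≡ P (mod 10), carry-in 0) — take it. So O=9.
Step 2. [col 1: O + S ≡ P (mod 10)] column 1 (O + S ≡ P (mod 10), carry-in 0) doesn't pin S yet; pick S=8 and continue ⇒ S=8.
Step 3. [col 1: O + S ≡ P (mod 10)] column 1: given O=9, S=8, carry-in 0, and digits 8,9 already taken and all letters distinct, O+S≡P (mod 10) forces P=7. So P=7.
Step 4. [col 2: S + K ≡ R (mod 10)] several values work for K in column 2 (S + K ≡ R (mod 10), carry-in 1); try K=6, so K=6.
Step 5. [col 2: S + K ≡ R (mod 10)] column 2 reads S+K+carry(1)=R with S=8, K=6; with digits 6,7,8,9 already taken and all letters distinct, the only value for R is 5 ⇒ R=5.
Step 6. [col 3: M + K ≡ P (mod 10)] column 3: given K=6, P=7, carry-in 1, and digits 5,6,7,8,9 already taken and all letters distinct, M+K≡P (mod 10) forces M=0 ⇒ M=0.
Step 7. [col 4: F + Q ≡ B (mod 10)] no forcing yet in column 4 (carry-in 0); Q=1 is free and consistent — try it, so Q=1.
Step 8. [col 4: F + Q ≡ B (mod 10)] column 4 (F + Q ≡ B (mod 10), carry-in 0) doesn't pin B yet; pick B=4 and continue. So B=4.
Step 9. [col 4: F + Q ≡ B (mod 10)] column 4: given Q=1, B=4, carry-in 0, and digits 0,1,4,5,6,7,8,9 already taken and all letters distinct, F+Q≡B (mod 10) forces F=3, so F=3.
Step 10. [col 5: S + A ≡ M (mod 10)] column 5 reads S+A+carry(0)=M with S=8, M=0; with digits 0,1,3,4,5,6,7,8,9 already taken and all letters distinct, the only value for A is 2 ⇒ A=2.

Answer: A=2, B=4, F=3, K=6, M=0, O=9, P=7, Q=1, R=5, S=8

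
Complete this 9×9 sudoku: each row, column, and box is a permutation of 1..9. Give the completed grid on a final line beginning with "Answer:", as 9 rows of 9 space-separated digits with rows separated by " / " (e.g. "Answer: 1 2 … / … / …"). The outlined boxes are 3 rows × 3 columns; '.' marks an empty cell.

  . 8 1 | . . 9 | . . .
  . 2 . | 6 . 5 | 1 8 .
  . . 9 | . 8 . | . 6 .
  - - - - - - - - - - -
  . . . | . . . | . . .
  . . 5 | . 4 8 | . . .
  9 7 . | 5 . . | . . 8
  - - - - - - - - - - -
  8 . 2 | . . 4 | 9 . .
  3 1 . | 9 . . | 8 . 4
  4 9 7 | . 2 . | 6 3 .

Step 1. [r9c6∈{1}] r9c6 is down to just 1. So r9c6=1.
Step 2. [r8c8∈{2,5,7}] 2 has one home in row 8: r8c8 ⇒ r8c8=2.
Step 3. [r3c4∈{1,2,3,4,7}] 1 has one home in row 3: r3c4, so r3c4=1.
Step 4. [r4c5∈{1,3,6,7,9}] 9 has one home in col 5: r4c5 ⇒ r4c5=9.
Step 5. [r7c2∈{5,6}] box 7 places 5 nowhere but r7c2. So r7c2=5.
Step 6. [r7c5∈{3,6,7}] across row 7, 6 lands solely at r7c5 ⇒ r7c5=6.
Step 7. [r1c4∈{2,3,4,7}] across col 4, 4 lands solely at r1c4. So r1c4=4.
Step 8. [r3c7∈{2,3,4,5,7}] 4 has one home in box 3: r3c7 ⇒ r3c7=4.
Step 9. [r4c2∈{3,4,6}] col 2 places 4 nowhere but r4c2, so r4c2=4.
Step 10. [r5c2∈{3,6}] col 2 places 6 nowhere but r5c2, so r5c2=6.
Step 11. [r4c9∈{1,2,3,5,6,7}] across col 9, 6 lands solely at r4c9. So r4c9=6.
Step 12. [r6c3∈{3}] r6c3 is down to just 3. So r6c3=3.
Step 13. [r3c6∈{2,3,7}] r3c6 is the only open cell in box 2 admitting 2. So r3c6=2.
Step 14. [r6c7∈{2}] r6c7 is down to just 2, so r6c7=2.
Step 15. [r4c6∈{3,7}] across col 6, 3 lands solely at r4c6 ⇒ r4c6=3.
Step 16. [r2c1∈{7}] r2c1 is down to just 7. So r2c1=7.
Step 17. [r3c9∈{3,5,7}] across row 3, 7 lands solely at r3c9. So r3c9=7.
Step 18. [r1c8∈{5}] r1c8's peers cover all but 5, so r1c8=5.
Step 19. [r1c7∈{3}] r1c7 is down to just 3. So r1c7=3.
Step 20. [r5c7∈{7}] only 7 remains possible at r5c7. So r5c7=7.
Step 21. [r4c8∈{1}] r4c8 has the single candidate 1, so r4c8=1.
Step 22. [r8c6∈{7}] nothing but 7 survives at r8c6. So r8c6=7.
Step 23. [r4c1∈{2}] r4c1 has the single candidate 2, so r4c1=2.
Step 24. [r5c8∈{9}] r5c8's peers cover all but 9. So r5c8=9.
Step 25. [r8c3∈{6}] r8c3 is down to just 6 ⇒ r8c3=6.
Step 26. [r2c5∈{3}] only 3 remains possible at r2c5. So r2c5=3.
Step 27. [r2c9∈{9}] r2c9 is down to just 9, so r2c9=9.
Step 28. [r1c9∈{2}] r1c9's peers cover all but 2. So r1c9=2.
Step 29. [r4c3∈{8}] nothing but 8 survives at r4c3, so r4c3=8.
Step 30. [r2c3∈{4}] only 4 remains possible at r2c3 ⇒ r2c3=4.
Step 31. [r1c5∈{7}] r1c5 is down to just 7. So r1c5=7.
Step 32. [r8c5∈{5}] r8c5 is down to just 5. So r8c5=5.
Step 33. [r9c4∈{8}] only 8 remains possible at r9c4 ⇒ r9c4=8.
Step 34. [r5c9∈{3}] r5c9 is down to just 3. So r5c9=3.
Step 35. [r7c4∈{3}] only 3 remains possible at r7c4 ⇒ r7c4=3.
Step 36. [r6c5∈{1}] only 1 remains possible at r6c5. So r6c5=1.
Step 37. [r5c1∈{1}] nothing but 1 survives at r5c1. So r5c1=1.
Step 38. [r1c1∈{6}] r1c1 has the single candidate 6, so r1c1=6.
Step 39. [r5c4∈{2}] r5c4 is down to just 2. So r5c4=2.
Step 40. [r3c1∈{5}] only 5 remains possible at r3c1. So r3c1=5.
Step 41. [r6c6∈{6}] r6c6 has the single candidate 6 ⇒ r6c6=6.
Step 42. [r4c4∈{7}] only 7 remains possible at r4c4, so r4c4=7.
Step 43. [r7c8∈{7}] r7c8 has the single candidate 7, so r7c8=7.
Step 44. [r7c9∈{1}] only 1 remains possible at r7c9 ⇒ r7c9=1.
Step 45. [r4c7∈{5}] nothing but 5 survives at r4c7. So r4c7=5.
Step 46. [r3c2∈{3}] r3c2 is down to just 3. So r3c2=3.
Step 47. [r9c9∈{5}] r9c9's peers cover all but 5 ⇒ r9c9=5.
Step 48. [r6c8∈{4}] only 4 remains possible at r6c8. So r6c8=4.

Answer: 6 8 1 4 7 9 3 5 2 / 7 2 4 6 3 5 1 8 9 / 5 3 9 1 8 2 4 6 7 / 2 4 8 7 9 3 5 1 6 / 1 6 5 2 4 8 7 9 3 / 9 7 3 5 1 6 2 4 8 / 8 5 2 3 6 4 9 7 1 / 3 1 6 9 5 7 8 2 4 / 4 9 7 8 2 1 6 3 5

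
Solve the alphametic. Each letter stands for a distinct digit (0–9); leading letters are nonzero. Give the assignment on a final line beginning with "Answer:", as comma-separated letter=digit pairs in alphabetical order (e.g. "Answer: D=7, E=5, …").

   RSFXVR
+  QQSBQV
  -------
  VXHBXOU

Step 1. [col 1: R + V ≡ U (mod 10)] several values work for U in column 1 (R + V ≡ U (mod 10), carry-in 0); try U=6. So U=6.
Step 2. [col 1: R + V ≡ U (mod 10)] V=1 is one option consistent with column 1 (R + V ≡ U (mod 10), carry-in 0) — take it, so V=1.
Step 3. [col 1: R + V ≡ U (mod 10)] in column 1 we have R+V≡U with carry-in 0; given V=1, U=6 and digits 1,6 already taken and all letters distinct, that pins R to 5. So R=5.
Step 4. [col 2: V + Q ≡ O (mod 10)] several values work for O in column 2 (V + Q ≡ O (mod 10), carry-in 0); try O=9. So O=9.
Step 5. [col 2: V + Q ≡ O (mod 10)] from column 2 (V=1, O=9, carry-in 0, digits 1,5,6,9 already taken and all letters distinct): Q must equal 8 ⇒ Q=8.
Step 6. [col 3: X + B ≡ X (mod 10)] column 3 reads X+B+carry(0)=X with nothing yet; with digits 1,5,6,8,9 already taken and all letters distinct, the only value for B is 0 ⇒ B=0.
Step 7. [col 3: X + B ≡ X (mod 10)] no forcing yet in column 3 (carry-in 0); X=4 is free and consistent — try it ⇒ X=4.
Step 8. [col 4: F + S ≡ B (mod 10)] column 4 (F + S ≡ B (mod 10), carry-in 0) doesn't pin F yet; pick F=7 and continue, so F=7.
Step 9. [col 4: F + S ≡ B (mod 10)] column 4 reads F+S+carry(0)=B with F=7, B=0; with digits 0,1,4,5,6,7,8,9 already taken and all letters distinct, the only value for S is 3. So S=3.
Step 10. [col 5: S + Q ≡ H (mod 10)] in column 5 we have S+Q≡H with carry-in 1; given S=3, Q=8 and digits 0,1,3,4,5,6,7,8,9 already taken and all letters distinct, that pins H to 2, so H=2.

Answer: B=0, F=7, H=2, O=9, Q=8, R=5, S=3, U=6, V=1, X=4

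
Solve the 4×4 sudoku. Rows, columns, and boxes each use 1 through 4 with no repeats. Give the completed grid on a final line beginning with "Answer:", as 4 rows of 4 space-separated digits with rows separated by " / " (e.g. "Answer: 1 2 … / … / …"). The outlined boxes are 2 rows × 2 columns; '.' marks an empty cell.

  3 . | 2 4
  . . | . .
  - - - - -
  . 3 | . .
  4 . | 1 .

Step 1. [r4c2∈{2}] nothing but 2 survives at r4c2. So r4c2=2.
Step 2. [r2c4∈{1,3}] in col 4, 1 fits only at r2c4, so r2c4=1.
Step 3. [r2c1∈{2}] nothing but 2 survives at r2c1. So r2c1=2.
Step 4. [r4c4∈{3}] r4c4 is down to just 3, so r4c4=3.
Step 5. [r3c4∈{2}] r3c4 has the single candidate 2. So r3c4=2.
Step 6. [r1c2∈{1}] only 1 remains possible at r1c2, so r1c2=1.
Step 7. [r3c1∈{1}] nothing but 1 survives at r3c1 ⇒ r3c1=1.
Step 8. [r2c2∈{4}] r2c2 is down to just 4, so r2c2=4.
Step 9. [r2c3∈{3}] only 3 remains possible at r2c3, so r2c3=3.
Step 10. [r3c3∈{4}] nothing but 4 survives at r3c3. So r3c3=4.

Answer: 3 1 2 4 / 2 4 3 1 / 1 3 4 2 / 4 2 1 3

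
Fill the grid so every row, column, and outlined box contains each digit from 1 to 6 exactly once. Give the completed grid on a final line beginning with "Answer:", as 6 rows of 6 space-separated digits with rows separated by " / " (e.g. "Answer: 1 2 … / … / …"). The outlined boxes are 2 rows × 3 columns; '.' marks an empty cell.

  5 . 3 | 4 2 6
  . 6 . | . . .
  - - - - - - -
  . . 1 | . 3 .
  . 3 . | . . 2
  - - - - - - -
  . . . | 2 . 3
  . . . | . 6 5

Step 1. [r5c5∈{1,4}] r5c5 is the only open cell in box 6 admitting 4 ⇒ r5c5=4.
Step 2. [r6c4∈{1}] r6c4 is down to just 1, so r6c4=1.
Step 3. [r4c5∈{1,5}] across row 4, 1 lands solely at r4c5. So r4c5=1.
Step 4. [r6c1∈{2,3,4}] r6c1 is the only open cell in row 6 admitting 3, so r6c1=3.
Step 5. [r3c6∈{4}] r3c6 is down to just 4. So r3c6=4.
Step 6. [r1c2∈{1}] nothing but 1 survives at r1c2. So r1c2=1.
Step 7. [r6c2∈{2,4}] across col 2, 4 lands solely at r6c2, so r6c2=4.
Step 8. [r5c2∈{5}] r5c2 has the single candidate 5, so r5c2=5.
Step 9. [r3c4∈{5,6}] 5 has one home in row 3: r3c4 ⇒ r3c4=5.
Step 10. [r3c1∈{2,6}] row 3 places 6 nowhere but r3c1. So r3c1=6.
Step 11. [r4c1∈{4}] r4c1's peers cover all but 4 ⇒ r4c1=4.
Step 12. [r6c3∈{2}] r6c3's peers cover all but 2. So r6c3=2.
Step 13. [r4c4∈{6}] r4c4's peers cover all but 6 ⇒ r4c4=6.
Step 14. [r4c3∈{5}] r4c3's peers cover all but 5 ⇒ r4c3=5.
Step 15. [r5c1∈{1}] r5c1 is down to just 1, so r5c1=1.
Step 16. [r2c3∈{4}] nothing but 4 survives at r2c3, so r2c3=4.
Step 17. [r2c1∈{2}] nothing but 2 survives at r2c1, so r2c1=2.
Step 18. [r2c4∈{3}] r2c4 has the single candidate 3, so r2c4=3.
Step 19. [r2c5∈{5}] r2c5 is down to just 5. So r2c5=5.
Step 20. [r2c6∈{1}] r2c6 has the single candidate 1. So r2c6=1.
Step 21. [r3c2∈{2}] r3c2's peers cover all but 2 ⇒ r3c2=2.
Step 22. [r5c3∈{6}] nothing but 6 survives at r5c3 ⇒ r5c3=6.

Answer: 5 1 3 4 2 6 / 2 6 4 3 5 1 / 6 2 1 5 3 4 / 4 3 5 6 1 2 / 1 5 6 2 4 3 / 3 4 2 1 6 5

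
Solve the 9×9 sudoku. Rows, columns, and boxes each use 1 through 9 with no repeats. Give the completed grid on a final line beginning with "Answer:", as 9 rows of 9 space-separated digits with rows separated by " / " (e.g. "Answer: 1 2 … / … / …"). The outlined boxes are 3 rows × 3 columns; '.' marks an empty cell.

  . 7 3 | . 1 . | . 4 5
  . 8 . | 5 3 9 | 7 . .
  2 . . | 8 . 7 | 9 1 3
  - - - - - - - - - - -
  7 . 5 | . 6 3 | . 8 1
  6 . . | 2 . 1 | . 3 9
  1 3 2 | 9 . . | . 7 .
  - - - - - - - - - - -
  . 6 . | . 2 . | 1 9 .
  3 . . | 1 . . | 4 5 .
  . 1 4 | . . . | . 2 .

Step 1. [r4c4∈{4}] nothing but 4 survives at r4c4, so r4c4=4.
Step 2. [r8c3∈{7,8,9}] col 3 places 9 nowhere but r8c3 ⇒ r8c3=9.
Step 3. [r5c5∈{5,7,8}] row 5 places 7 nowhere but r5c5. So r5c5=7.
Step 4. [r8c5∈{8}] r8c5 has the single candidate 8. So r8c5=8.
Step 5. [r8c6∈{6}] r8c6 has the single candidate 6 ⇒ r8c6=6.
Step 6. [r9c6∈{5}] nothing but 5 survives at r9c6, so r9c6=5.
Step 7. [r9c1∈{8}] r9c1's peers cover all but 8 ⇒ r9c1=8.
Step 8. [r2c8∈{6}] only 6 remains possible at r2c8. So r2c8=6.
Step 9. [r7c3∈{7}] r7c3's peers cover all but 7, so r7c3=7.
Step 10. [r9c4∈{3,7}] across col 4, 7 lands solely at r9c4, so r9c4=7.
Step 11. [r9c9∈{6}] r9c9 is down to just 6 ⇒ r9c9=6.
Step 12. [r6c7∈{5,6}] row 6 places 6 nowhere but r6c7, so r6c7=6.
Step 13. [r1c6∈{2}] r1c6 has the single candidate 2. So r1c6=2.
Step 14. [r2c1∈{4}] only 4 remains possible at r2c1. So r2c1=4.
Step 15. [r6c6∈{8}] r6c6's peers cover all but 8, so r6c6=8.
Step 16. [r3c3∈{6}] r3c3's peers cover all but 6 ⇒ r3c3=6.
Step 17. [r7c6∈{4}] r7c6's peers cover all but 4 ⇒ r7c6=4.
Step 18. [r4c2∈{9}] r4c2's peers cover all but 9 ⇒ r4c2=9.
Step 19. [r7c1∈{5}] r7c1's peers cover all but 5, so r7c1=5.
Step 20. [r2c9∈{2}] nothing but 2 survives at r2c9. So r2c9=2.
Step 21. [r2c3∈{1}] r2c3 is down to just 1. So r2c3=1.
Step 22. [r8c9∈{7}] r8c9's peers cover all but 7, so r8c9=7.
Step 23. [r3c2∈{5}] only 5 remains possible at r3c2, so r3c2=5.
Step 24. [r1c1∈{9}] r1c1 is down to just 9. So r1c1=9.
Step 25. [r7c4∈{3}] nothing but 3 survives at r7c4, so r7c4=3.
Step 26. [r9c7∈{3}] r9c7's peers cover all but 3 ⇒ r9c7=3.
Step 27. [r5c3∈{8}] r5c3's peers cover all but 8 ⇒ r5c3=8.
Step 28. [r8c2∈{2}] r8c2 is down to just 2, so r8c2=2.
Step 29. [r5c7∈{5}] nothing but 5 survives at r5c7, so r5c7=5.
Step 30. [r7c9∈{8}] r7c9 is down to just 8, so r7c9=8.
Step 31. [r9c5∈{9}] r9c5 is down to just 9, so r9c5=9.
Step 32. [r1c4∈{6}] r1c4's peers cover all but 6. So r1c4=6.
Step 33. [r6c5∈{5}] nothing but 5 survives at r6c5 ⇒ r6c5=5.
Step 34. [r3c5∈{4}] r3c5 is down to just 4 ⇒ r3c5=4.
Step 35. [r6c9∈{4}] only 4 remains possible at r6c9 ⇒ r6c9=4.
Step 36. [r1c7∈{8}] nothing but 8 survives at r1c7 ⇒ r1c7=8.
Step 37. [r4c7∈{2}] only 2 remains possible at r4c7. So r4c7=2.
Step 38. [r5c2∈{4}] r5c2's peers cover all but 4. So r5c2=4.

Answer: 9 7 3 6 1 2 8 4 5 / 4 8 1 5 3 9 7 6 2 / 2 5 6 8 4 7 9 1 3 / 7 9 5 4 6 3 2 8 1 / 6 4 8 2 7 1 5 3 9 / 1 3 2 9 5 8 6 7 4 / 5 6 7 3 2 4 1 9 8 / 3 2 9 1 8 6 4 5 7 / 8 1 4 7 9 5 3 2 6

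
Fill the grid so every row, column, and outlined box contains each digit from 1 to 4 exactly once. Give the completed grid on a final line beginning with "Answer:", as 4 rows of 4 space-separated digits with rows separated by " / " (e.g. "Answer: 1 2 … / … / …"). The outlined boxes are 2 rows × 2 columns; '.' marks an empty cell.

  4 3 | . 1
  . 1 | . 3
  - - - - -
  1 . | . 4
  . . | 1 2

Step 1. [r1c3∈{2}] nothing but 2 survives at r1c3. So r1c3=2.
Step 2. [r4c1∈{3}] r4c1's peers cover all but 3, so r4c1=3.
Step 3. [r4c2∈{4}] r4c2 is down to just 4 ⇒ r4c2=4.
Step 4. [r2c1∈{2}] nothing but 2 survives at r2c1, so r2c1=2.
Step 5. [r3c2∈{2}] only 2 remains possible at r3c2, so r3c2=2.
Step 6. [r3c3∈{3}] r3c3's peers cover all but 3. So r3c3=3.
Step 7. [r2c3∈{4}] r2c3's peers cover all but 4. So r2c3=4.

Answer: 4 3 2 1 / 2 1 4 3 / 1 2 3 4 / 3 4 1 2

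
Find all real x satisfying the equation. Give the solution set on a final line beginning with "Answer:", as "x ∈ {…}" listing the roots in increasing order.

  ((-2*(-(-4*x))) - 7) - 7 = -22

Step 1. [((-2*(-(-4*x))) - 7) - 7 = -22] the outer -7 inverts by adding 7, so sub: (-2*(-(-4*x))) - 7 = -15.
Step 2. [(-2*(-(-4*x))) - 7 = -15] the outer -7 inverts by adding 7 ⇒ sub: -2*(-(-4*x)) = -8.
Step 3. [-2*(-(-4*x)) = -8] -2 out front; divide by -2. So div: -(-4*x) = 4.
Step 4. [-(-4*x) = 4] LHS negated; negate both sides. So neg: -4*x = -4.
Step 5. [-4*x = -4] LHS = -4·(…); ÷-4 both sides ⇒ div: x = 1.

Answer: x ∈ {1}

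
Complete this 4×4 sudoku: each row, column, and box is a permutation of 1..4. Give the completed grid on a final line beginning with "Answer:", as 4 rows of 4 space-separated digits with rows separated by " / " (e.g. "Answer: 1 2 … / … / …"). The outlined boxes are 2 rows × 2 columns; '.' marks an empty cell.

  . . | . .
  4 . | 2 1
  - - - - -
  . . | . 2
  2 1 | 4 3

Step 1. [r2c2∈{3}] r2c2's peers cover all but 3 ⇒ r2c2=3.
Step 2. [r1c4∈{4}] nothing but 4 survives at r1c4. So r1c4=4.
Step 3. [r1c2∈{2}] r1c2's peers cover all but 2 ⇒ r1c2=2.
Step 4. [r3c3∈{1}] r3c3 is down to just 1. So r3c3=1.
Step 5. [r1c1∈{1}] nothing but 1 survives at r1c1. So r1c1=1.
Step 6. [r3c2∈{4}] r3c2 has the single candidate 4, so r3c2=4.
Step 7. [r1c3∈{3}] r1c3 has the single candidate 3. So r1c3=3.
Step 8. [r3c1∈{3}] nothing but 3 survives at r3c1. So r3c1=3.

Answer: 1 2 3 4 / 4 3 2 1 / 3 4 1 2 / 2 1 4 3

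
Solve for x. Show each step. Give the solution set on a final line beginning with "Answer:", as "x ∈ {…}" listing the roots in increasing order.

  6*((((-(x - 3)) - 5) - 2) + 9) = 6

Step 1. [6*((((-(x - 3)) - 5) - 2) + 9) = 6] leading coefficient 6: divide by 6. So div: (((-(x - 3)) - 5) - 2) + 9 = 1.
Step 2. [(((-(x - 3)) - 5) - 2) + 9 = 1] the outer +9 inverts by subtracting 9 ⇒ sub: ((-(x - 3)) - 5) - 2 = -8.
Step 3. [((-(x - 3)) - 5) - 2 = -8] add 2: x sits inside (… - 2). So sub: (-(x - 3)) - 5 = -6.
Step 4. [(-(x - 3)) - 5 = -6] add 5: x sits inside (… - 5), so sub: -(x - 3) = -1.
Step 5. [-(x - 3) = -1] flip signs both sides. So neg: x - 3 = 1.
Step 6. [x - 3 = 1] 3 comes off first (add 3). So sub: x = 4.

Answer: x ∈ {4}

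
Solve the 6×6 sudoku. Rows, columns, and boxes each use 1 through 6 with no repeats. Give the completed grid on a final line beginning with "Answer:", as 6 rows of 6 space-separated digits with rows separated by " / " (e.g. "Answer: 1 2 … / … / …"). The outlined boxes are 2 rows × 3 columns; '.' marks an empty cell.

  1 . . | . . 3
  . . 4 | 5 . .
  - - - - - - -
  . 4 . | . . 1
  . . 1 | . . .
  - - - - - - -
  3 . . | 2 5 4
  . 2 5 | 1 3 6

Step 1. [r3c3∈{2,3,6}] col 3 places 3 nowhere but r3c3, so r3c3=3.
Step 2. [r3c4∈{6}] r3c4 has the single candidate 6 ⇒ r3c4=6.
Step 3. [r3c5∈{2}] only 2 remains possible at r3c5 ⇒ r3c5=2.
Step 4. [r4c1∈{2,5,6}] across row 4, 2 lands solely at r4c1 ⇒ r4c1=2.
Step 5. [r2c1∈{6}] r2c1 is down to just 6 ⇒ r2c1=6.
Step 6. [r1c4∈{4}] only 4 remains possible at r1c4 ⇒ r1c4=4.
Step 7. [r4c2∈{5,6}] r4c2 is the only open cell in row 4 admitting 6 ⇒ r4c2=6.
Step 8. [r4c4∈{3}] r4c4 is down to just 3 ⇒ r4c4=3.
Step 9. [r1c5∈{6}] r1c5 has the single candidate 6, so r1c5=6.
Step 10. [r1c2∈{5}] nothing but 5 survives at r1c2. So r1c2=5.
Step 11. [r5c3∈{6}] r5c3 has the single candidate 6, so r5c3=6.
Step 12. [r1c3∈{2}] nothing but 2 survives at r1c3. So r1c3=2.
Step 13. [r2c6∈{2}] r2c6 has the single candidate 2. So r2c6=2.
Step 14. [r6c1∈{4}] nothing but 4 survives at r6c1 ⇒ r6c1=4.
Step 15. [r2c5∈{1}] r2c5 has the single candidate 1 ⇒ r2c5=1.
Step 16. [r2c2∈{3}] nothing but 3 survives at r2c2 ⇒ r2c2=3.
Step 17. [r4c6∈{5}] only 5 remains possible at r4c6. So r4c6=5.
Step 18. [r5c2∈{1}] r5c2's peers cover all but 1. So r5c2=1.
Step 19. [r3c1∈{5}] r3c1 is down to just 5, so r3c1=5.
Step 20. [r4c5∈{4}] nothing but 4 survives at r4c5, so r4c5=4.

Answer: 1 5 2 4 6 3 / 6 3 4 5 1 2 / 5 4 3 6 2 1 / 2 6 1 3 4 5 / 3 1 6 2 5 4 / 4 2 5 1 3 6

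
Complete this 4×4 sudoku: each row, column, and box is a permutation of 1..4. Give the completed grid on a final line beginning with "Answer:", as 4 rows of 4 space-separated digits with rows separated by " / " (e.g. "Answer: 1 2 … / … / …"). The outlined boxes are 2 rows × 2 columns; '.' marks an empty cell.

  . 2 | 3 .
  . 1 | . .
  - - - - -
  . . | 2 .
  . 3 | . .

Step 1. [r2c3∈{4}] nothing but 4 survives at r2c3. So r2c3=4.
Step 2. [r3c2∈{4}] r3c2 has the single candidate 4, so r3c2=4.
Step 3. [r4c3∈{1}] only 1 remains possible at r4c3. So r4c3=1.
Step 4. [r2c1∈{3}] r2c1 is down to just 3 ⇒ r2c1=3.
Step 5. [r3c4∈{3}] only 3 remains possible at r3c4. So r3c4=3.
Step 6. [r2c4∈{2}] r2c4 has the single candidate 2 ⇒ r2c4=2.
Step 7. [r4c1∈{2}] r4c1's peers cover all but 2 ⇒ r4c1=2.
Step 8. [r3c1∈{1}] only 1 remains possible at r3c1. So r3c1=1.
Step 9. [r4c4∈{4}] r4c4 has the single candidate 4 ⇒ r4c4=4.
Step 10. [r1c1∈{4}] only 4 remains possible at r1c1, so r1c1=4.
Step 11. [r1c4∈{1}] only 1 remains possible at r1c4 ⇒ r1c4=1.

Answer: 4 2 3 1 / 3 1 4 2 / 1 4 2 3 / 2 3 1 4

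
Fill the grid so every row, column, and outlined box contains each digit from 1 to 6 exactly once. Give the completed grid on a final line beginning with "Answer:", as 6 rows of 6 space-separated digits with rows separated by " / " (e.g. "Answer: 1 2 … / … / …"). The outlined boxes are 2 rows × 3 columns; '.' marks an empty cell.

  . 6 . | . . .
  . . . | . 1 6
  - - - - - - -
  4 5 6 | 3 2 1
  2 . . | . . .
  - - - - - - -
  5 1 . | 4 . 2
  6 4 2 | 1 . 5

Step 1. [r2c1∈{3}] r2c1 is down to just 3, so r2c1=3.
Step 2. [r1c6∈{3,4}] col 6 places 3 nowhere but r1c6 ⇒ r1c6=3.
Step 3. [r1c5∈{4,5}] in box 2, 4 fits only at r1c5, so r1c5=4.
Step 4. [r5c3∈{3}] r5c3 has the single candidate 3. So r5c3=3.
Step 5. [r4c4∈{5,6}] r4c4 is the only open cell in col 4 admitting 6. So r4c4=6.
Step 6. [r1c4∈{2,5}] 2 has one home in row 1: r1c4 ⇒ r1c4=2.
Step 7. [r1c3∈{1,5}] row 1 places 5 nowhere but r1c3, so r1c3=5.
Step 8. [r4c2∈{3}] only 3 remains possible at r4c2. So r4c2=3.
Step 9. [r4c5∈{5}] r4c5 has the single candidate 5 ⇒ r4c5=5.
Step 10. [r2c3∈{4}] nothing but 4 survives at r2c3. So r2c3=4.
Step 11. [r1c1∈{1}] r1c1 is down to just 1. So r1c1=1.
Step 12. [r2c4∈{5}] only 5 remains possible at r2c4 ⇒ r2c4=5.
Step 13. [r5c5∈{6}] r5c5 has the single candidate 6, so r5c5=6.
Step 14. [r6c5∈{3}] r6c5 has the single candidate 3. So r6c5=3.
Step 15. [r2c2∈{2}] r2c2 is down to just 2 ⇒ r2c2=2.
Step 16. [r4c3∈{1}] only 1 remains possible at r4c3 ⇒ r4c3=1.
Step 17. [r4c6∈{4}] r4c6's peers cover all but 4 ⇒ r4c6=4.

Answer: 1 6 5 2 4 3 / 3 2 4 5 1 6 / 4 5 6 3 2 1 / 2 3 1 6 5 4 / 5 1 3 4 6 2 / 6 4 2 1 3 5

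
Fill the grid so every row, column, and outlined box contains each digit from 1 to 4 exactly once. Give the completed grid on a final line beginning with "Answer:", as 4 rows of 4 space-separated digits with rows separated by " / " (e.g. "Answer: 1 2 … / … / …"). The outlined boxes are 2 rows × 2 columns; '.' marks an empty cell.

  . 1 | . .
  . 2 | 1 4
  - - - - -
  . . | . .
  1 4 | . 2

Step 1. [r1c4∈{3}] only 3 remains possible at r1c4. So r1c4=3.
Step 2. [r3c2∈{3}] r3c2 is down to just 3 ⇒ r3c2=3.
Step 3. [r1c1∈{4}] r1c1 is down to just 4, so r1c1=4.
Step 4. [r3c4∈{1}] r3c4 is down to just 1. So r3c4=1.
Step 5. [r3c3∈{4}] nothing but 4 survives at r3c3, so r3c3=4.
Step 6. [r2c1∈{3}] r2c1 is down to just 3. So r2c1=3.
Step 7. [r4c3∈{3}] r4c3's peers cover all but 3. So r4c3=3.
Step 8. [r3c1∈{2}] r3c1's peers cover all but 2, so r3c1=2.
Step 9. [r1c3∈{2}] only 2 remains possible at r1c3 ⇒ r1c3=2.

Answer: 4 1 2 3 / 3 2 1 4 / 2 3 4 1 / 1 4 3 2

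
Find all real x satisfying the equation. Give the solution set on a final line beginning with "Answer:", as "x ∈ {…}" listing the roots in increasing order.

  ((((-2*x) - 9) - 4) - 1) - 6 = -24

Step 1. [((((-2*x) - 9) - 4) - 1) - 6 = -24] the outer -6 inverts by adding 6 ⇒ sub: (((-2*x) - 9) - 4) - 1 = -18.
Step 2. [(((-2*x) - 9) - 4) - 1 = -18] peel the -1: add 1 from each side ⇒ sub: ((-2*x) - 9) - 4 = -17.
Step 3. [((-2*x) - 9) - 4 = -17] peel the -4: add 4 from each side, so sub: (-2*x) - 9 = -13.
Step 4. [(-2*x) - 9 = -13] -9 is outermost — add 9 both sides, so sub: -2*x = -4.
Step 5. [-2*x = -4] leading coefficient -2: divide by -2. So div: x = 2.

Answer: x ∈ {2}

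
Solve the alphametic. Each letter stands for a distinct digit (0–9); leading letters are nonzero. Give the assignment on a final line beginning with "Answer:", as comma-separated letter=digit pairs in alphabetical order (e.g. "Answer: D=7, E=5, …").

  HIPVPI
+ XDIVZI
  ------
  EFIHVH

Step 1. [col 1: I + I ≡ H (mod 10)] several values work for H in column 1 (I + I ≡ H (mod 10), carry-in 0); try H=4 ⇒ H=4.
Step 2. [col 1: I + I ≡ H (mod 10)] several values work for I in column 1 (I + I ≡ H (mod 10), carry-in 0); try I=7. So I=7.
Step 3. [col 2: P + Z ≡ V (mod 10)] column 2 (P + Z ≡ V (mod 10), carry-in 1) doesn't pin Z yet; pick Z=1 and continue, so Z=1.
Step 4. [col 2: P + Z ≡ V (mod 10)] P=0 is one option consistent with column 2 (P + Z ≡ V (mod 10), carry-in 1) — take it. So P=0.
Step 5. [col 2: P + Z ≡ V (mod 10)] from column 2 (P=0, Z=1, carry-in 1, digits 0,1,4,7 already taken and all letters distinct): V must equal 2 ⇒ V=2.
Step 6. [col 5: I + D ≡ F (mod 10)] column 5 (I + D ≡ F (mod 10), carry-in 0) doesn't pin D yet; pick D=9 and continue. So D=9.
Step 7. [col 5: I + D ≡ F (mod 10)] from column 5 (I=7, D=9, carry-in 0, digits 0,1,2,4,7,9 already taken and all letters distinct): F must equal 6 ⇒ F=6.
Step 8. [col 6: H + X ≡ E (mod 10)] column 6 (H + X ≡ E (mod 10), carry-in 1) doesn't pin X yet; pick X=3 and continue ⇒ X=3.
Step 9. [col 6: H + X ≡ E (mod 10)] from column 6 (H=4, X=3, carry-in 1, digits 0,1,2,3,4,6,7,9 already taken and all letters distinct): E must equal 8 ⇒ E=8.

Answer: D=9, E=8, F=6, H=4, I=7, P=0, V=2, X=3, Z=1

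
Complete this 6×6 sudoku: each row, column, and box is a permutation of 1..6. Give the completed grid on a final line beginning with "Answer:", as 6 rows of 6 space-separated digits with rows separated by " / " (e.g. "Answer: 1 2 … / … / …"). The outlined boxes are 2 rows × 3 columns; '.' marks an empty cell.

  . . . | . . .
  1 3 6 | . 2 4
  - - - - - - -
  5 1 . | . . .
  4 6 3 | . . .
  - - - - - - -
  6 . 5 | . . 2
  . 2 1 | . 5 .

Step 1. [r6c4∈{3,4,6}] r6c4 is the only open cell in row 6 admitting 4. So r6c4=4.
Step 2. [r4c5∈{1}] r4c5's peers cover all but 1. So r4c5=1.
Step 3. [r1c6∈{1,3,5,6}] r1c6 is the only open cell in col 6 admitting 1, so r1c6=1.
Step 4. [r5c5∈{3}] only 3 remains possible at r5c5 ⇒ r5c5=3.
Step 5. [r1c4∈{3,5,6}] r1c4 is the only open cell in row 1 admitting 3, so r1c4=3.
Step 6. [r3c4∈{2,6}] across col 4, 6 lands solely at r3c4, so r3c4=6.
Step 7. [r1c3∈{2,4}] across col 3, 4 lands solely at r1c3 ⇒ r1c3=4.
Step 8. [r4c6∈{5}] r4c6 has the single candidate 5, so r4c6=5.
Step 9. [r2c4∈{5}] nothing but 5 survives at r2c4, so r2c4=5.
Step 10. [r5c4∈{1}] only 1 remains possible at r5c4, so r5c4=1.
Step 11. [r1c5∈{6}] only 6 remains possible at r1c5, so r1c5=6.
Step 12. [r5c2∈{4}] r5c2 has the single candidate 4, so r5c2=4.
Step 13. [r6c1∈{3}] r6c1's peers cover all but 3. So r6c1=3.
Step 14. [r1c2∈{5}] nothing but 5 survives at r1c2 ⇒ r1c2=5.
Step 15. [r6c6∈{6}] nothing but 6 survives at r6c6, so r6c6=6.
Step 16. [r3c3∈{2}] r3c3's peers cover all but 2. So r3c3=2.
Step 17. [r3c6∈{3}] nothing but 3 survives at r3c6 ⇒ r3c6=3.
Step 18. [r3c5∈{4}] r3c5 has the single candidate 4, so r3c5=4.
Step 19. [r4c4∈{2}] r4c4's peers cover all but 2. So r4c4=2.
Step 20. [r1c1∈{2}] r1c1's peers cover all but 2, so r1c1=2.

Answer: 2 5 4 3 6 1 / 1 3 6 5 2 4 / 5 1 2 6 4 3 / 4 6 3 2 1 5 / 6 4 5 1 3 2 / 3 2 1 4 5 6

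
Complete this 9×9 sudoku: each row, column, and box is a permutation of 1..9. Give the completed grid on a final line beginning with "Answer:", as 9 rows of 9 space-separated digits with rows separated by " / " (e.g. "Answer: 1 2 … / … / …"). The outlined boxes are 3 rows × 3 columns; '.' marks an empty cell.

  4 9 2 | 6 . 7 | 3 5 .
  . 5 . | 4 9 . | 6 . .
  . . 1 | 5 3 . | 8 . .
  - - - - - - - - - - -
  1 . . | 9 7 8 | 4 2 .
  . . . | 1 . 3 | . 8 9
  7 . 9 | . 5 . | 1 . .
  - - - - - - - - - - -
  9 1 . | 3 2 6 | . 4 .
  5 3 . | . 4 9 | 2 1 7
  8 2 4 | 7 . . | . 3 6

Step 1. [r4c2∈{6}] r4c2 has the single candidate 6 ⇒ r4c2=6.
Step 2. [r7c7∈{5}] r7c7 has the single candidate 5 ⇒ r7c7=5.
Step 3. [r3c6∈{2}] r3c6 has the single candidate 2. So r3c6=2.
Step 4. [r2c6∈{1}] r2c6's peers cover all but 1. So r2c6=1.
Step 5. [r4c3∈{3,5}] across box 4, 3 lands solely at r4c3, so r4c3=3.
Step 6. [r2c8∈{7}] r2c8 has the single candidate 7. So r2c8=7.
Step 7. [r6c6∈{4}] r6c6 is down to just 4. So r6c6=4.
Step 8. [r5c1∈{2}] r5c1 is down to just 2. So r5c1=2.
Step 9. [r5c7∈{7}] only 7 remains possible at r5c7, so r5c7=7.
Step 10. [r9c7∈{9}] nothing but 9 survives at r9c7. So r9c7=9.
Step 11. [r6c9∈{3}] r6c9's peers cover all but 3, so r6c9=3.
Step 12. [r2c3∈{8}] r2c3 is down to just 8. So r2c3=8.
Step 13. [r3c2∈{7}] r3c2's peers cover all but 7. So r3c2=7.
Step 14. [r3c8∈{9}] nothing but 9 survives at r3c8, so r3c8=9.
Step 15. [r5c2∈{4}] r5c2 is down to just 4 ⇒ r5c2=4.
Step 16. [r6c8∈{6}] nothing but 6 survives at r6c8 ⇒ r6c8=6.
Step 17. [r9c5∈{1}] nothing but 1 survives at r9c5. So r9c5=1.
Step 18. [r8c3∈{6}] only 6 remains possible at r8c3, so r8c3=6.
Step 19. [r2c1∈{3}] r2c1 is down to just 3 ⇒ r2c1=3.
Step 20. [r4c9∈{5}] nothing but 5 survives at r4c9 ⇒ r4c9=5.
Step 21. [r1c5∈{8}] r1c5's peers cover all but 8 ⇒ r1c5=8.
Step 22. [r2c9∈{2}] r2c9's peers cover all but 2, so r2c9=2.
Step 23. [r7c9∈{8}] nothing but 8 survives at r7c9, so r7c9=8.
Step 24. [r6c4∈{2}] nothing but 2 survives at r6c4. So r6c4=2.
Step 25. [r7c3∈{7}] nothing but 7 survives at r7c3, so r7c3=7.
Step 26. [r5c3∈{5}] r5c3's peers cover all but 5. So r5c3=5.
Step 27. [r6c2∈{8}] r6c2 has the single candidate 8, so r6c2=8.
Step 28. [r3c1∈{6}] r3c1 is down to just 6 ⇒ r3c1=6.
Step 29. [r9c6∈{5}] r9c6 has the single candidate 5, so r9c6=5.
Step 30. [r5c5∈{6}] only 6 remains possible at r5c5 ⇒ r5c5=6.
Step 31. [r8c4∈{8}] nothing but 8 survives at r8c4. So r8c4=8.
Step 32. [r1c9∈{1}] r1c9's peers cover all but 1, so r1c9=1.
Step 33. [r3c9∈{4}] r3c9's peers cover all but 4, so r3c9=4.

Answer: 4 9 2 6 8 7 3 5 1 / 3 5 8 4 9 1 6 7 2 / 6 7 1 5 3 2 8 9 4 / 1 6 3 9 7 8 4 2 5 / 2 4 5 1 6 3 7 8 9 / 7 8 9 2 5 4 1 6 3 / 9 1 7 3 2 6 5 4 8 / 5 3 6 8 4 9 2 1 7 / 8 2 4 7 1 5 9 3 6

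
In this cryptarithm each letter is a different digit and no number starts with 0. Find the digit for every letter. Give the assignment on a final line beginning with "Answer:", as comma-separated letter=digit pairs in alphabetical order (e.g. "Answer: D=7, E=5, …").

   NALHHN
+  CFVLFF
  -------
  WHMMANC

Step 1. [col 1: N + F ≡ C (mod 10)] column 1 (N + F ≡ C (mod 10), carry-in 0) doesn't pin C yet; pick C=4 and continue ⇒ C=4.
Step 2. [col 1: N + F ≡ C (mod 10)] several values work for N in column 1 (N + F ≡ C (mod 10), carry-in 0); try N=9, so N=9.
Step 3. [col 1: N + F ≡ C (mod 10)] from column 1 (N=9, C=4, carry-in 0, digits 4,9 already taken and all letters distinct): F must equal 5 ⇒ F=5.
Step 4. [W] adding two 6-digit numbers gives at most 6+1 digits, and here it does — W is that final carry and must be 1, so W=1.
Step 5. [col 2: H + F ≡ N (mod 10)] column 2 reads H+F+carry(1)=N with F=5, N=9; with digits 1,4,5,9 already taken and all letters distinct, the only value for H is 3, so H=3.
Step 6. [col 3: H + L ≡ A (mod 10)] column 3 reads H+L+carry(0)=A with H=3; with digits 1,3,4,5,9 already taken and all letters distinct, the only value for L is 7. So L=7.
Step 7. [col 3: H + L ≡ A (mod 10)] in column 3 we have H+L≡A with carry-in 0; given H=3, L=7 and digits 1,3,4,5,7,9 already taken and all letters distinct, that pins A to 0 ⇒ A=0.
Step 8. [col 4: L + V ≡ M (mod 10)] in column 4 we have L+V≡M with carry-in 1; given L=7 and digits 0,1,3,4,5,7,9 already taken and all letters distinct, that pins M to 6. So M=6.
Step 9. [col 4: L + V ≡ M (mod 10)] column 4 reads L+V+carry(1)=M with L=7, M=6; with digits 0,1,3,4,5,6,7,9 already taken and all letters distinct, the only value for V is 8, so V=8.

Answer: A=0, C=4, F=5, H=3, L=7, M=6, N=9, V=8, W=1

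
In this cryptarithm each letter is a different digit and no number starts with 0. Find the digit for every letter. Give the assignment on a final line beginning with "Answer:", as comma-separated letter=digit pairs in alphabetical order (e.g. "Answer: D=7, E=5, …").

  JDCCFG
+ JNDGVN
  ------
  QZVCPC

Step 1. [col 1: G + N ≡ C (mod 10)] N=5 is one option consistent with column 1 (G + N ≡ C (mod 10), carry-in 0) — take it, so N=5.
Step 2. [col 1: G + N ≡ C (mod 10)] several values work for G in column 1 (G + N ≡ C (mod 10), carry-in 0); try G=9 ⇒ G=9.
Step 3. [col 1: G + N ≡ C (mod 10)] column 1 reads G+N+carry(0)=C with G=9, N=5; with digits 5,9 already taken and all letters distinct, the only value for C is 4, so C=4.
Step 4. [col 2: F + V ≡ P (mod 10)] P=0 is one option consistent with column 2 (F + V ≡ P (mod 10), carry-in 1) — take it ⇒ P=0.
Step 5. [col 2: F + V ≡ P (mod 10)] V=1 is one option consistent with column 2 (F + V ≡ P (mod 10), carry-in 1) — take it, so V=1.
Step 6. [col 2: F + V ≡ P (mod 10)] column 2: given V=1, P=0, carry-in 1, and digits 0,1,4,5,9 already taken and all letters distinct, F+V≡P (mod 10) forces F=8. So F=8.
Step 7. [col 4: C + D ≡ V (mod 10)] in column 4 we have C+D≡V with carry-in 1; given C=4, V=1 and digits 0,1,4,5,8,9 already taken and all letters distinct, that pins D to 6. So D=6.
Step 8. [col 5: D + N ≡ Z (mod 10)] in column 5 we have D+N≡Z with carry-in 1; given D=6, N=5 and digits 0,1,4,5,6,8,9 already taken and all letters distinct, that pins Z to 2. So Z=2.
Step 9. [col 6: J + J ≡ Q (mod 10)] column 6 reads J+J+carry(1)=Q with nothing yet; with digits 0,1,2,4,5,6,8,9 already taken and all letters distinct, the only value for Q is 7 ⇒ Q=7.
Step 10. [col 6: J + J ≡ Q (mod 10)] in column 6 we have J+J≡Q with carry-in 1; given Q=7 and digits 0,1,2,4,5,6,7,8,9 already taken and all letters distinct, that pins J to 3 ⇒ J=3.

Answer: C=4, D=6, F=8, G=9, J=3, N=5, P=0, Q=7, V=1, Z=2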